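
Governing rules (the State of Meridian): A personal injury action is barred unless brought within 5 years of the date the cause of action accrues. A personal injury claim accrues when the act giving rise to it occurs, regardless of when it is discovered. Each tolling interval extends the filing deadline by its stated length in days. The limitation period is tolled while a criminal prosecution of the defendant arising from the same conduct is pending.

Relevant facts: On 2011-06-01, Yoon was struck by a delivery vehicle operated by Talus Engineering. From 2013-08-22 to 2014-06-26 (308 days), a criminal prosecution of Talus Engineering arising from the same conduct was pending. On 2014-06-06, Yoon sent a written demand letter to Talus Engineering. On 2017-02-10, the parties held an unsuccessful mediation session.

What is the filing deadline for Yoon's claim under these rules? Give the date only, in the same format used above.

The limitation period began to run on 2011-06-01.
5 years from 2011-06-01 is 2016-06-01.
Because the pending criminal prosecution ran from 2013-08-22 to 2014-06-26, the deadline is extended by 308 days to 2017-04-05.
The other events in the timeline have no effect on the limitation period under the stated rules.

2017-04-05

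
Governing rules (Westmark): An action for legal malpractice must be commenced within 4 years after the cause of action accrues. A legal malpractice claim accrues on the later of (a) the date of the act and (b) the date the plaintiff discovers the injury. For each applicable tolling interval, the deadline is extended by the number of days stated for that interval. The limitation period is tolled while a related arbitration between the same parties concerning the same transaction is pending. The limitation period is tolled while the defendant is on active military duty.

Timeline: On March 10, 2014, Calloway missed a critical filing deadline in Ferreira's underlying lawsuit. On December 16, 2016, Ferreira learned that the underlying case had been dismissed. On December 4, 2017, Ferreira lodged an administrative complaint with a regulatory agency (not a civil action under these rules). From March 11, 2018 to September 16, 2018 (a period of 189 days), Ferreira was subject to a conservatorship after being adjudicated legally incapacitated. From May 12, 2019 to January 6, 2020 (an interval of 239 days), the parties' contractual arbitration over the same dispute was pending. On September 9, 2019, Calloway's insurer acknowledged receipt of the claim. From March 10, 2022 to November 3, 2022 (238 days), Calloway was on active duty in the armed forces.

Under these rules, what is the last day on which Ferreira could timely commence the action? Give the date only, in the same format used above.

Taking the later of the act (March 10, 2014) and discovery (December 16, 2016), the claim accrued on December 16, 2016.
Adding the 4 years base period to December 16, 2016 gives a deadline of December 16, 2020, before any tolling.
The pending related arbitration from May 12, 2019 to January 6, 2020 tolled the period for 239 days, extending the deadline to August 12, 2021.
The defendant's active military service starting March 10, 2022 came too late — the period had run on August 12, 2021 — and so does not extend the deadline.
Although the plaintiff's incapacity ran from March 11, 2018 to September 16, 2018, the stated rules do not make that a tolling event, so it is disregarded.
The other events in the timeline have no effect on the limitation period under the stated rules.

August 12, 2021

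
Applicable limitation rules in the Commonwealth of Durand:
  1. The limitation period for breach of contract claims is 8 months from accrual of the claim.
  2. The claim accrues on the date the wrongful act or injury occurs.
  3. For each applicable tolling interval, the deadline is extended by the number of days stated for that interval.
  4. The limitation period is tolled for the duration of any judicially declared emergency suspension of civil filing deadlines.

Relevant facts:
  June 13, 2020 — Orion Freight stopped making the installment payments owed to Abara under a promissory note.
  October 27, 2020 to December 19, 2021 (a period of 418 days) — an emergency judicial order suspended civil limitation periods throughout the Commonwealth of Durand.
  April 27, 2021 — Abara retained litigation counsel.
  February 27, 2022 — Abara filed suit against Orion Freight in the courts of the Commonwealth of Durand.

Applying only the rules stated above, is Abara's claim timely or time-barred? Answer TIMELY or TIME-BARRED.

TIMELY

The claim accrued on June 13, 2020, the date of the act.
Adding the 8 months base period to June 13, 2020 gives a deadline of February 13, 2021, before any tolling.
The period was tolled for 418 days by the emergency suspension of filing deadlines (October 27, 2020 to December 19, 2021), pushing the deadline to April 7, 2022.
None of the other events listed affects the running of the period under the stated rules.
The February 27, 2022 filing precedes the April 7, 2022 deadline; the claim is timely.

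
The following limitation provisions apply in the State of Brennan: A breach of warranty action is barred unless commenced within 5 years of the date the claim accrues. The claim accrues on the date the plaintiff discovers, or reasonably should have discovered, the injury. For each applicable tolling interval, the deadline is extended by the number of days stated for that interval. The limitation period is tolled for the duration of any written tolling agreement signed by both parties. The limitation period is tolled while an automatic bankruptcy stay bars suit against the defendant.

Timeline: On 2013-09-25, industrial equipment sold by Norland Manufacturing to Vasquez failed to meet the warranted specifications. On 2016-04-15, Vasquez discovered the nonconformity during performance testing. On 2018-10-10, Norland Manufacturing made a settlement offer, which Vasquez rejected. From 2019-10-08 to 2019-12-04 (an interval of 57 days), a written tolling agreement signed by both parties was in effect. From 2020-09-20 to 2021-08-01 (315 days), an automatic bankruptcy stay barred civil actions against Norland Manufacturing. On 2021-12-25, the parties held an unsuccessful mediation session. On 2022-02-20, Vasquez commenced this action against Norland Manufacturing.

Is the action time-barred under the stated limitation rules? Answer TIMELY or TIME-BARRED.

The claim did not accrue until Vasquez discovered the injury on 2016-04-15; the 2013-09-25 act date does not start the clock under the stated rule.
The untolled deadline — 5 years after 2016-04-15 — is 2021-04-15.
Because the written tolling agreement ran from 2019-10-08 to 2019-12-04, the deadline is extended by 57 days to 2021-06-11.
Because the automatic bankruptcy stay ran from 2020-09-20 to 2021-08-01, the deadline is extended by 315 days to 2022-04-22.
The other events in the timeline have no effect on the limitation period under the stated rules.
Filing on 2022-02-20 beat the 2022-04-22 deadline — the action is timely.

TIMELY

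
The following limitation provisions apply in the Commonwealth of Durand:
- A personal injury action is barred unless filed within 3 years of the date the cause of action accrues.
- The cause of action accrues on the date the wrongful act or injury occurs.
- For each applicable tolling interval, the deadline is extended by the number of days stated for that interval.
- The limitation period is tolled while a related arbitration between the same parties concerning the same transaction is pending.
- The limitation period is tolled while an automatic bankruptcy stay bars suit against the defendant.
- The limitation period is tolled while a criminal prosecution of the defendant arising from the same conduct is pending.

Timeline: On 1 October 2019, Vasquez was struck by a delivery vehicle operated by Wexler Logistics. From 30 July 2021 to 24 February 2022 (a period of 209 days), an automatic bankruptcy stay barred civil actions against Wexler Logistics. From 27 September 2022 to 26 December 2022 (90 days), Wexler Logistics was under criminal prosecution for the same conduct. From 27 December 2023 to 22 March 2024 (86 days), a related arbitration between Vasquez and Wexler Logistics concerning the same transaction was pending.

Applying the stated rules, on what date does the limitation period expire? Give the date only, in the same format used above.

The cause of action accrued on 1 October 2019, the date of the act.
3 years from 1 October 2019 is 1 October 2022.
The automatic bankruptcy stay from 30 July 2021 to 24 February 2022 tolled the period for 209 days, extending the deadline to 28 April 2023.
The period was tolled for 90 days by the pending criminal prosecution (27 September 2022 to 26 December 2022), pushing the deadline to 27 July 2023.
By the time the pending related arbitration began on 27 December 2023, the limitation period had already expired on 27 July 2023; that interval cannot revive it.

27 July 2023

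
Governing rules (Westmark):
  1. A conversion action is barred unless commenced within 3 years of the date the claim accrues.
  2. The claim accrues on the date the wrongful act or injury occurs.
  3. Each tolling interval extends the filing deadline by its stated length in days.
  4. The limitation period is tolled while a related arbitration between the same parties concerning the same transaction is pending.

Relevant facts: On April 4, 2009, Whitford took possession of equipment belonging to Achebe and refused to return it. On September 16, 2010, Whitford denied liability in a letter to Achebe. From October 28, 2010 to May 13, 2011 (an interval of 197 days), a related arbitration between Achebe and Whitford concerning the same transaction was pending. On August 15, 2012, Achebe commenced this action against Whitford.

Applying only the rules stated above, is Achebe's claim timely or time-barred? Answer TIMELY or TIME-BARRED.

TIMELY

The claim accrued on April 4, 2009, when the wrongful act occurred.
The untolled deadline — 3 years after April 4, 2009 — is April 4, 2012.
The period was tolled for 197 days by the pending related arbitration (October 28, 2010 to May 13, 2011), pushing the deadline to October 18, 2012.
The other events in the timeline have no effect on the limitation period under the stated rules.
The August 15, 2012 filing precedes the October 18, 2012 deadline; the claim is timely.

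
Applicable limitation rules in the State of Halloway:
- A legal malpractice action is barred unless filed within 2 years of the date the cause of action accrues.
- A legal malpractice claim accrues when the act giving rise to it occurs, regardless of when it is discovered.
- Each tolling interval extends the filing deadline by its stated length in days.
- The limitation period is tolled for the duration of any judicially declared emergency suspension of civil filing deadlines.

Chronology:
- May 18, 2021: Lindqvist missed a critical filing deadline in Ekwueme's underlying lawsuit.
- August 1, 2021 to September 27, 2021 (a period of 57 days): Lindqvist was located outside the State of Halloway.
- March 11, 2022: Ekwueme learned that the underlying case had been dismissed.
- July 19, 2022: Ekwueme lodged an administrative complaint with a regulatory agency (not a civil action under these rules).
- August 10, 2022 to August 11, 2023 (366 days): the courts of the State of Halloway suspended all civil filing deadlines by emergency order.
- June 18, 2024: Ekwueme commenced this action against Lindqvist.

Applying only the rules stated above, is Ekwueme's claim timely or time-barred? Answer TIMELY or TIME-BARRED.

The claim accrued on May 18, 2021, when the wrongful act occurred; under the stated occurrence rule the March 11, 2022 discovery does not delay accrual.
Adding the 2 years base period to May 18, 2021 gives a deadline of May 18, 2023, before any tolling.
The emergency suspension of filing deadlines from August 10, 2022 to August 11, 2023 tolled the period for 366 days, extending the deadline to May 18, 2024.
The defendant's absence from the jurisdiction from August 1, 2021 to September 27, 2021 does not toll the period, because no stated rule makes the defendant's absence a tolling event.
Nothing else in the chronology tolls or restarts the period.
Ekwueme filed on June 18, 2024, after the May 18, 2024 deadline, so the action is time-barred.

TIME-BARRED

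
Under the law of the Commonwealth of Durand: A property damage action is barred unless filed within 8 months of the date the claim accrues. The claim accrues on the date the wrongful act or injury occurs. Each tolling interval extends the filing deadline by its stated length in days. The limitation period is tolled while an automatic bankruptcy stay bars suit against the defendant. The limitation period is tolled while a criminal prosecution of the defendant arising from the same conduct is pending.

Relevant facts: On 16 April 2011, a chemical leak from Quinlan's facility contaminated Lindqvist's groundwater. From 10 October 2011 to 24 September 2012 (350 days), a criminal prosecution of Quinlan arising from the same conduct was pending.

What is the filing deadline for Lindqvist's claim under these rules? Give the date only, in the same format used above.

30 November 2012

The claim accrued on 16 April 2011, when the wrongful act occurred.
The untolled deadline — 8 months after 16 April 2011 — is 16 December 2011.
Because the pending criminal prosecution ran from 10 October 2011 to 24 September 2012, the deadline is extended by 350 days to 30 November 2012.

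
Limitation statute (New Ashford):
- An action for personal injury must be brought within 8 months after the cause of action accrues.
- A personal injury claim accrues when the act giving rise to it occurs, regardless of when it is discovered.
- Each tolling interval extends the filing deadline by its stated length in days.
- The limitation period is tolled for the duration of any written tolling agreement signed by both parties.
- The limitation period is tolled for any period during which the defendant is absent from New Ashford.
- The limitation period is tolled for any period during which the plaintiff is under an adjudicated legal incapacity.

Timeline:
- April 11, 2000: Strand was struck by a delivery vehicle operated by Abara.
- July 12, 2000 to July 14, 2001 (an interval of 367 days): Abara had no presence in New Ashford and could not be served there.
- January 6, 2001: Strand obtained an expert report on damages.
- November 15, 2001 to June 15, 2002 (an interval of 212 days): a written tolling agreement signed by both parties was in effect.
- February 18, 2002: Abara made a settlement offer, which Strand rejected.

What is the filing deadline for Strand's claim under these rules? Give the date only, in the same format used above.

The cause of action accrued on April 11, 2000, the date of the act.
The untolled deadline — 8 months after April 11, 2000 — is December 11, 2000.
The period was tolled for 367 days by the defendant's absence from the jurisdiction (July 12, 2000 to July 14, 2001), pushing the deadline to December 13, 2001.
Because the written tolling agreement ran from November 15, 2001 to June 15, 2002, the deadline is extended by 212 days to July 13, 2002.
The other events in the timeline have no effect on the limitation period under the stated rules.

July 13, 2002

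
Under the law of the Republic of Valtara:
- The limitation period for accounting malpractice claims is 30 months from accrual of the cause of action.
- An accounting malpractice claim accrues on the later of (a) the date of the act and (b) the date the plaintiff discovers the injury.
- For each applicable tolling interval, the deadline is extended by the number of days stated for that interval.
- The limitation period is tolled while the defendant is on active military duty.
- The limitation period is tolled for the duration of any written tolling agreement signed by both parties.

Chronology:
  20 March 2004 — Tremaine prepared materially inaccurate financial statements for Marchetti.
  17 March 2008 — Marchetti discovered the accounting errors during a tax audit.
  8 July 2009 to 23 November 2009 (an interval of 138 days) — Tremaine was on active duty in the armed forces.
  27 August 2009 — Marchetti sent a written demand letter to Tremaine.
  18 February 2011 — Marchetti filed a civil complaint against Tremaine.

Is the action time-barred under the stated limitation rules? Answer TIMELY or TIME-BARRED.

TIME-BARRED

Taking the later of the act (20 March 2004) and discovery (17 March 2008), the claim accrued on 17 March 2008.
Adding the 30 months base period to 17 March 2008 gives a deadline of 17 September 2010, before any tolling.
Because the defendant's active military service ran from 8 July 2009 to 23 November 2009, the deadline is extended by 138 days to 2 February 2011.
None of the other events listed affects the running of the period under the stated rules.
Filing on 18 February 2011 missed the 2 February 2011 deadline — the action is time-barred.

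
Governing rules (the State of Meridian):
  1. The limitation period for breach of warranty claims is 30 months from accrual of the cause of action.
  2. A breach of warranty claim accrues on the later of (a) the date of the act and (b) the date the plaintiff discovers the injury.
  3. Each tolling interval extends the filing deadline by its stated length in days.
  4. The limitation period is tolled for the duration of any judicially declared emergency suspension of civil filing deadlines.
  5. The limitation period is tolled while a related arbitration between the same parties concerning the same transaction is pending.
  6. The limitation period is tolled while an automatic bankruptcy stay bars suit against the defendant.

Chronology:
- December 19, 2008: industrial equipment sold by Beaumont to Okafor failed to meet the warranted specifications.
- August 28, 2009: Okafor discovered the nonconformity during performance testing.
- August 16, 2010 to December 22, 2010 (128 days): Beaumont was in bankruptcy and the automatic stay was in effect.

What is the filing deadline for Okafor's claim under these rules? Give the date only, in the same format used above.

July 5, 2012

Taking the later of the act (December 19, 2008) and discovery (August 28, 2009), the claim accrued on August 28, 2009.
The untolled deadline — 30 months after August 28, 2009 — is February 28, 2012.
The automatic bankruptcy stay from August 16, 2010 to December 22, 2010 tolled the period for 128 days, extending the deadline to July 5, 2012.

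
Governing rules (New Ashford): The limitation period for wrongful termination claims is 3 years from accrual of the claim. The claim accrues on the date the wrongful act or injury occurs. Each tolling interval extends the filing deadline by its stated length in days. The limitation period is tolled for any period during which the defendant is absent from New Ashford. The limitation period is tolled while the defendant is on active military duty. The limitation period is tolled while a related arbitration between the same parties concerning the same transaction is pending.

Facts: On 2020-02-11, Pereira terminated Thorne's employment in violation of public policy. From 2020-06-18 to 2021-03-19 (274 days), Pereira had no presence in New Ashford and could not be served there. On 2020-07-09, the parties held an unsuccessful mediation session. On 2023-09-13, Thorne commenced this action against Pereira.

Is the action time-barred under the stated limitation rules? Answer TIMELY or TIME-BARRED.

TIMELY

The claim accrued on 2020-02-11, the date of the act.
3 years from 2020-02-11 is 2023-02-11.
The defendant's absence from the jurisdiction from 2020-06-18 to 2021-03-19 tolled the period for 274 days, extending the deadline to 2023-11-12.
None of the other events listed affects the running of the period under the stated rules.
Filing on 2023-09-13 beat the 2023-11-12 deadline — the action is timely.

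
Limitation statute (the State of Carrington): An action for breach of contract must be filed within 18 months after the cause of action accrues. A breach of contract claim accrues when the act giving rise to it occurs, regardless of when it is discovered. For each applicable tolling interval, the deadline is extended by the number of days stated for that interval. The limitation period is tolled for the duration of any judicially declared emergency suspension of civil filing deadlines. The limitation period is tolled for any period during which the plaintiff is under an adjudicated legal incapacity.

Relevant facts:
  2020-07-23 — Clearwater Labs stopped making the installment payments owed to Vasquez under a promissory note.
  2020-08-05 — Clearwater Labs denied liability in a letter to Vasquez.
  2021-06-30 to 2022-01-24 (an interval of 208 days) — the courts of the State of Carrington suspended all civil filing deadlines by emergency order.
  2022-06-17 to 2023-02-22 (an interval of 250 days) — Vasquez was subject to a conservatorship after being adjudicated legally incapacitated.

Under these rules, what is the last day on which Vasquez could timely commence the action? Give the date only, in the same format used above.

The limitation period began to run on 2020-07-23.
Adding the 18 months base period to 2020-07-23 gives a deadline of 2022-01-23, before any tolling.
The emergency suspension of filing deadlines from 2021-06-30 to 2022-01-24 tolled the period for 208 days, extending the deadline to 2022-08-19.
The period was tolled for 250 days by the plaintiff's legal incapacity (2022-06-17 to 2023-02-22), pushing the deadline to 2023-04-26.
The other events in the timeline have no effect on the limitation period under the stated rules.

2023-04-26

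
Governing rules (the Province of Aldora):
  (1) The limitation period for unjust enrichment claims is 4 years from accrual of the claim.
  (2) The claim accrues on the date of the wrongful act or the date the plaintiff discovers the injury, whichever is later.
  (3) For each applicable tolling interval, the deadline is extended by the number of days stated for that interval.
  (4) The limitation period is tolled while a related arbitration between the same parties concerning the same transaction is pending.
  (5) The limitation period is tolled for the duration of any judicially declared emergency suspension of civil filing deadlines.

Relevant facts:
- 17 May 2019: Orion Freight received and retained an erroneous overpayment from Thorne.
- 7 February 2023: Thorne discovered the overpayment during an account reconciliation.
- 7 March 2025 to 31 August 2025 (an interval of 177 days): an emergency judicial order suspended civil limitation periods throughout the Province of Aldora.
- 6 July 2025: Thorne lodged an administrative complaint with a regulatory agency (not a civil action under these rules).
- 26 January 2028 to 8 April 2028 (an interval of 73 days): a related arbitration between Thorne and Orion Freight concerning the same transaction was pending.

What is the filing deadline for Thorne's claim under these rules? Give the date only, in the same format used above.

3 August 2027

Because discovery on 7 February 2023 post-dates the 17 May 2019 act, accrual under the later-of rule falls on 7 February 2023.
Adding the 4 years base period to 7 February 2023 gives a deadline of 7 February 2027, before any tolling.
Because the emergency suspension of filing deadlines ran from 7 March 2025 to 31 August 2025, the deadline is extended by 177 days to 3 August 2027.
The pending related arbitration from 26 January 2028 to 8 April 2028 began after the period had already run on 3 August 2027, so it has no tolling effect.
The other events in the timeline have no effect on the limitation period under the stated rules.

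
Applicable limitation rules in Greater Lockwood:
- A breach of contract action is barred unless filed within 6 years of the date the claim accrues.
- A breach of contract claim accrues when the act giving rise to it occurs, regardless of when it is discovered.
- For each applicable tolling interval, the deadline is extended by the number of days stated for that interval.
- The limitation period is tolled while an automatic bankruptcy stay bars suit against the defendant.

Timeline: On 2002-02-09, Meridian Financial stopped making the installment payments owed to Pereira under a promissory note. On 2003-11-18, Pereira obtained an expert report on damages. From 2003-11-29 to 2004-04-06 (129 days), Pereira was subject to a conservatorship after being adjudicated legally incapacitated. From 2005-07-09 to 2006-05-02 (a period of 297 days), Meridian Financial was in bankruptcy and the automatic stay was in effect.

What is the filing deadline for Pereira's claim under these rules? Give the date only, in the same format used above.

The limitation period began to run on 2002-02-09.
The untolled deadline — 6 years after 2002-02-09 — is 2008-02-09.
The period was tolled for 297 days by the automatic bankruptcy stay (2005-07-09 to 2006-05-02), pushing the deadline to 2008-12-02.
Although the plaintiff's incapacity ran from 2003-11-29 to 2004-04-06, the stated rules do not make that a tolling event, so it is disregarded.
None of the other events listed affects the running of the period under the stated rules.

2008-12-02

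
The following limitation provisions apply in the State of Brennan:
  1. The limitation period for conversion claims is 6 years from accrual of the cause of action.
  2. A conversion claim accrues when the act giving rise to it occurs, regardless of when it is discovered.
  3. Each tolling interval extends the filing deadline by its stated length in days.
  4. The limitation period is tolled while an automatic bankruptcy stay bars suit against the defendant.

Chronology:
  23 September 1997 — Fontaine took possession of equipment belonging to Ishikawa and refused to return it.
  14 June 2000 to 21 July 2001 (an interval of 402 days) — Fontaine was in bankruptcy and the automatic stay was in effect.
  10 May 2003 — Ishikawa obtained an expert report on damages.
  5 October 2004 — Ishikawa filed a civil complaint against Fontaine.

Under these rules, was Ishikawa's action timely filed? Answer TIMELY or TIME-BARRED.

The limitation period began to run on 23 September 1997.
The untolled deadline — 6 years after 23 September 1997 — is 23 September 2003.
The automatic bankruptcy stay from 14 June 2000 to 21 July 2001 tolled the period for 402 days, extending the deadline to 29 October 2004.
Nothing else in the chronology tolls or restarts the period.
The 5 October 2004 filing precedes the 29 October 2004 deadline; the claim is timely.

TIMELY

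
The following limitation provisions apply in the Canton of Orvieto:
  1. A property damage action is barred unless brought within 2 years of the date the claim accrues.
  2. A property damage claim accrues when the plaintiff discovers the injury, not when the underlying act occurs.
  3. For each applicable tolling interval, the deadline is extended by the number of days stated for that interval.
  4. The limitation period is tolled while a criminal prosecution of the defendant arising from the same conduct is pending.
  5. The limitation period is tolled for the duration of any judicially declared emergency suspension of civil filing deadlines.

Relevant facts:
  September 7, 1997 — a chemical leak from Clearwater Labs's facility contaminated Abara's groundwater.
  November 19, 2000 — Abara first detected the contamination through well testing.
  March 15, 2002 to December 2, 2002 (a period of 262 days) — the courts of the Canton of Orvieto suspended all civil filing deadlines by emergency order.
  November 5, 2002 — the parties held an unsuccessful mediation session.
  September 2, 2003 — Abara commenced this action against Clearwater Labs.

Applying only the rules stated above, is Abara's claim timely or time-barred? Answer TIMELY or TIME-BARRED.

The claim did not accrue until Abara discovered the injury on November 19, 2000; the September 7, 1997 act date does not start the clock under the stated rule.
The untolled deadline — 2 years after November 19, 2000 — is November 19, 2002.
Because the emergency suspension of filing deadlines ran from March 15, 2002 to December 2, 2002, the deadline is extended by 262 days to August 8, 2003.
The other events in the timeline have no effect on the limitation period under the stated rules.
The September 2, 2003 filing falls after the August 8, 2003 deadline; the claim is time-barred.

TIME-BARRED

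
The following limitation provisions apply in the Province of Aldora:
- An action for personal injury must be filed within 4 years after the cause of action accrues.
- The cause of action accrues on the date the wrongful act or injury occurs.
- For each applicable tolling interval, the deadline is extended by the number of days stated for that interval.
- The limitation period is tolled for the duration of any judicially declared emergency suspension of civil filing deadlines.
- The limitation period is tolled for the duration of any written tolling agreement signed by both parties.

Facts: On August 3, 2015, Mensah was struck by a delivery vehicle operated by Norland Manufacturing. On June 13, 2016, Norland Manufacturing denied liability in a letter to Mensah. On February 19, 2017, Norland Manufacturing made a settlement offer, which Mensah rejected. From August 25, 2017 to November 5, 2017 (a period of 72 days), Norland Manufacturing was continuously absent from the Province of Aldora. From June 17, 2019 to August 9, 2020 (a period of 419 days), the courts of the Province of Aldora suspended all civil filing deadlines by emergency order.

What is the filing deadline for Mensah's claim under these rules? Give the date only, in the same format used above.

September 25, 2020

The claim accrued on August 3, 2015, when the wrongful act occurred.
4 years from August 3, 2015 is August 3, 2019.
The emergency suspension of filing deadlines from June 17, 2019 to August 9, 2020 tolled the period for 419 days, extending the deadline to September 25, 2020.
The defendant's absence from the jurisdiction from August 25, 2017 to November 5, 2017 does not toll the period, because no stated rule makes the defendant's absence a tolling event.
The other events in the timeline have no effect on the limitation period under the stated rules.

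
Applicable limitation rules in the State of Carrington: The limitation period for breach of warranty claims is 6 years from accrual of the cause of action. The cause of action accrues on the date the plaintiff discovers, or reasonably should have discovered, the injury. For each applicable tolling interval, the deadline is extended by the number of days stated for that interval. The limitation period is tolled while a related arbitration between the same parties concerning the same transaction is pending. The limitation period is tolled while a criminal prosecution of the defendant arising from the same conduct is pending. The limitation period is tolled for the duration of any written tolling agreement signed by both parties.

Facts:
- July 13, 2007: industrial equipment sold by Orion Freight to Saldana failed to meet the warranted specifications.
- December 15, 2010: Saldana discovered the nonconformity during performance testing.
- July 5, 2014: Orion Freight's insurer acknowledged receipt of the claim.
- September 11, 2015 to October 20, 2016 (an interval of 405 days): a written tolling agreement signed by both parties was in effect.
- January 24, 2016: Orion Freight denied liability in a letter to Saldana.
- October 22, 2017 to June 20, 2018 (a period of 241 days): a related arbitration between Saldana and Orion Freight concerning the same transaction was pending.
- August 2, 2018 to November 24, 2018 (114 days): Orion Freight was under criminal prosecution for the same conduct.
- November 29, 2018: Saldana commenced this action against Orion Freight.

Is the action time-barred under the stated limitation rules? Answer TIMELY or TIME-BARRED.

TIMELY

Accrual is tied to discovery, so the period began on December 15, 2010 rather than on July 13, 2007 when the act occurred.
6 years from December 15, 2010 is December 15, 2016.
Because the written tolling agreement ran from September 11, 2015 to October 20, 2016, the deadline is extended by 405 days to January 24, 2018.
The pending related arbitration from October 22, 2017 to June 20, 2018 tolled the period for 241 days, extending the deadline to September 22, 2018.
Because the pending criminal prosecution ran from August 2, 2018 to November 24, 2018, the deadline is extended by 114 days to January 14, 2019.
The other events in the timeline have no effect on the limitation period under the stated rules.
The November 29, 2018 filing precedes the January 14, 2019 deadline; the claim is timely.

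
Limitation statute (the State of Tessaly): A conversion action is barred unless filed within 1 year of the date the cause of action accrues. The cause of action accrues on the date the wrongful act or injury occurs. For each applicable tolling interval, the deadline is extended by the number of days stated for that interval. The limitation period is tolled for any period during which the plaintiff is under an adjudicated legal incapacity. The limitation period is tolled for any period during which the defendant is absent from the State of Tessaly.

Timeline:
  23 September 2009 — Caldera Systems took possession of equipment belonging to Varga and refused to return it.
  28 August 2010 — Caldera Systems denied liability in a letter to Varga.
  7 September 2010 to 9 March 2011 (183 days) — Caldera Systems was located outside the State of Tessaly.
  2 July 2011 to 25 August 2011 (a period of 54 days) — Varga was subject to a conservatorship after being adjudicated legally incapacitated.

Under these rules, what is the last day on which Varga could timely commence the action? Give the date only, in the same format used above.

The limitation period began to run on 23 September 2009.
Adding the 1 year base period to 23 September 2009 gives a deadline of 23 September 2010, before any tolling.
The defendant's absence from the jurisdiction from 7 September 2010 to 9 March 2011 tolled the period for 183 days, extending the deadline to 25 March 2011.
The plaintiff's legal incapacity starting 2 July 2011 came too late — the period had run on 25 March 2011 — and so does not extend the deadline.
Nothing else in the chronology tolls or restarts the period.

25 March 2011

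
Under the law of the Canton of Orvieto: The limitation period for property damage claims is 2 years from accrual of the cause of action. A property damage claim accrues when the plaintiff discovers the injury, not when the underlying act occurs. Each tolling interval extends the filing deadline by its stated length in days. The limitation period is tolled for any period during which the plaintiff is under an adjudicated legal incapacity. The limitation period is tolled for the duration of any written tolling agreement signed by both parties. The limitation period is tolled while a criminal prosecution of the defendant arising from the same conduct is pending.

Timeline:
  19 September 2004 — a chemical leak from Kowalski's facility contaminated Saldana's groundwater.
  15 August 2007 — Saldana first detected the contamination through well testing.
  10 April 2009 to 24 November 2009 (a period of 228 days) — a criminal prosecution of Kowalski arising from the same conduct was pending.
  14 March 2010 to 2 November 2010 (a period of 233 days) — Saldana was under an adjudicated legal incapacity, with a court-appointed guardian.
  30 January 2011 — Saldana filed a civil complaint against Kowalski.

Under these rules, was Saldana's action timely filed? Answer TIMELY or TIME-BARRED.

TIME-BARRED

The claim did not accrue until Saldana discovered the injury on 15 August 2007; the 19 September 2004 act date does not start the clock under the stated rule.
Adding the 2 years base period to 15 August 2007 gives a deadline of 15 August 2009, before any tolling.
The pending criminal prosecution from 10 April 2009 to 24 November 2009 tolled the period for 228 days, extending the deadline to 31 March 2010.
The period was tolled for 233 days by the plaintiff's legal incapacity (14 March 2010 to 2 November 2010), pushing the deadline to 19 November 2010.
Saldana filed on 30 January 2011, after the 19 November 2010 deadline, so the action is time-barred.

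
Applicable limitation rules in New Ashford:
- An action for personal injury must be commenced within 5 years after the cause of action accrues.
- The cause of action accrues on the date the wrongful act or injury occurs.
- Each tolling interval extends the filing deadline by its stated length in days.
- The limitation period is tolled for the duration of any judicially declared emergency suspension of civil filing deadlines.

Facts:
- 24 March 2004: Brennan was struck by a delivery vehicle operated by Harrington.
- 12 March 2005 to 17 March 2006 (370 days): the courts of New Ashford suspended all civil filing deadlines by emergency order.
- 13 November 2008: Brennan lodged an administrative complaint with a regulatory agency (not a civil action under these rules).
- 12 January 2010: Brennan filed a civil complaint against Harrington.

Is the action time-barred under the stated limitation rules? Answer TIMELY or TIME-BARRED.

TIMELY

The cause of action accrued on 24 March 2004, the date of the act.
Adding the 5 years base period to 24 March 2004 gives a deadline of 24 March 2009, before any tolling.
The emergency suspension of filing deadlines from 12 March 2005 to 17 March 2006 tolled the period for 370 days, extending the deadline to 29 March 2010.
Nothing else in the chronology tolls or restarts the period.
The 12 January 2010 filing precedes the 29 March 2010 deadline; the claim is timely.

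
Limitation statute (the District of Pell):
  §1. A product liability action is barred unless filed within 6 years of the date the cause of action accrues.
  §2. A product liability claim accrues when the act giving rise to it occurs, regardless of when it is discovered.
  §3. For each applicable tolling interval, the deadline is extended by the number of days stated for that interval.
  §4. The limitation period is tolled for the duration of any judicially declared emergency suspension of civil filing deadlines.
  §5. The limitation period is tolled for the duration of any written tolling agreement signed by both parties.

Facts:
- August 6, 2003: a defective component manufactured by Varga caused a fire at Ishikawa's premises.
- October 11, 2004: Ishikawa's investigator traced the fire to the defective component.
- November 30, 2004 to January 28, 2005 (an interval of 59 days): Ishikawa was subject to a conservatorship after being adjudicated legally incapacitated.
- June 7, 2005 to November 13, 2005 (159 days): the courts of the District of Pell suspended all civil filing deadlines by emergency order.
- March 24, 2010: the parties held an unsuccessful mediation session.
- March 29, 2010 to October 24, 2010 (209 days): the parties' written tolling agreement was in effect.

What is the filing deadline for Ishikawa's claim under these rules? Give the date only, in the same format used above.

Because the rule ties accrual to occurrence, the claim accrued on August 6, 2003, not on the October 11, 2004 discovery date.
Adding the 6 years base period to August 6, 2003 gives a deadline of August 6, 2009, before any tolling.
Because the emergency suspension of filing deadlines ran from June 7, 2005 to November 13, 2005, the deadline is extended by 159 days to January 12, 2010.
By the time the written tolling agreement began on March 29, 2010, the limitation period had already expired on January 12, 2010; that interval cannot revive it.
Although the plaintiff's incapacity ran from November 30, 2004 to January 28, 2005, the stated rules do not make that a tolling event, so it is disregarded.
Nothing else in the chronology tolls or restarts the period.

January 12, 2010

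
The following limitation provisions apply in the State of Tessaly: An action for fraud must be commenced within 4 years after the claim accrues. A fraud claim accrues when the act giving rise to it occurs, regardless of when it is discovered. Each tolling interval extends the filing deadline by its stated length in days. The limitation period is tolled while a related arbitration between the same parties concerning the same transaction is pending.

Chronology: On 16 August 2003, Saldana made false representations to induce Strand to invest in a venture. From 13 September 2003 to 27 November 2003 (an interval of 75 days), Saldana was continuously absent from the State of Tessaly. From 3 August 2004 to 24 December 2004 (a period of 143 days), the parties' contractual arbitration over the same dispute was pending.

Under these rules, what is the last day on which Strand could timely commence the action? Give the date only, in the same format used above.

6 January 2008

The limitation period began to run on 16 August 2003.
Adding the 4 years base period to 16 August 2003 gives a deadline of 16 August 2007, before any tolling.
Because the pending related arbitration ran from 3 August 2004 to 24 December 2004, the deadline is extended by 143 days to 6 January 2008.
The defendant's absence from the jurisdiction from 13 September 2003 to 27 November 2003 does not toll the period, because no stated rule makes the defendant's absence a tolling event.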